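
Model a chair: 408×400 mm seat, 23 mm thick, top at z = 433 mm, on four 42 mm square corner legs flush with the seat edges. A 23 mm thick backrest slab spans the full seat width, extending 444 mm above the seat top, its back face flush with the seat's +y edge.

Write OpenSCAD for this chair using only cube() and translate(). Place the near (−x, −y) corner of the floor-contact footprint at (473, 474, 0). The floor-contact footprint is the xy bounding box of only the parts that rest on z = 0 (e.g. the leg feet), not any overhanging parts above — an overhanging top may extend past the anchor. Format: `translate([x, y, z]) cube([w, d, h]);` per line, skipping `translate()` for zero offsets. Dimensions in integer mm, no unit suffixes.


translate([473, 474, 410]) cube([408, 400, 23]);
translate([473, 474, 0]) cube([42, 42, 410]);
translate([839, 474, 0]) cube([42, 42, 410]);
translate([473, 832, 0]) cube([42, 42, 410]);
translate([839, 832, 0]) cube([42, 42, 410]);
translate([473, 851, 433]) cube([408, 23, 444]);


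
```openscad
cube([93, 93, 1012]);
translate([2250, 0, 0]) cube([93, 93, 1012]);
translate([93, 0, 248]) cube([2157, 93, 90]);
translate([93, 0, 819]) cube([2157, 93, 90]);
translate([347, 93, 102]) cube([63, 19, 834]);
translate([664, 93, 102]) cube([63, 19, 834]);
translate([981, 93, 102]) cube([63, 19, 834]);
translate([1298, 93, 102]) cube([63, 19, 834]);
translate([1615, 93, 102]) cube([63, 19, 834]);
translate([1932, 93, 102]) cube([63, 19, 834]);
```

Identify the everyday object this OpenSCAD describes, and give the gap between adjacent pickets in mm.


A fence section. The picket gap is 254 mm.

Two posts, two rails, 6 pickets — a fence section. Span 2157 mm holds 6 pickets of 63 mm with 7 equal gaps: ⌊(2157 − 6·63) / 7⌋ = 254 mm.


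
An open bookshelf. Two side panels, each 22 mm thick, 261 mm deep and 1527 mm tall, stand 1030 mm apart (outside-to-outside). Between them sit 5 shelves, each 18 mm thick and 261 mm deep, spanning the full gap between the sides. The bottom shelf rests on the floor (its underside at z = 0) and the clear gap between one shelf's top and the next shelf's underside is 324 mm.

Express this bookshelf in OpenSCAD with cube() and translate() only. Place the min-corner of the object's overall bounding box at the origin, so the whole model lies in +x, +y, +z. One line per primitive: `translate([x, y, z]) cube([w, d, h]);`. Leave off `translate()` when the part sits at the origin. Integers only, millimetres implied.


cube([22, 261, 1527]);
translate([1008, 0, 0]) cube([22, 261, 1527]);
translate([22, 0, 0]) cube([986, 261, 18]);
translate([22, 0, 342]) cube([986, 261, 18]);
translate([22, 0, 684]) cube([986, 261, 18]);
translate([22, 0, 1026]) cube([986, 261, 18]);
translate([22, 0, 1368]) cube([986, 261, 18]);


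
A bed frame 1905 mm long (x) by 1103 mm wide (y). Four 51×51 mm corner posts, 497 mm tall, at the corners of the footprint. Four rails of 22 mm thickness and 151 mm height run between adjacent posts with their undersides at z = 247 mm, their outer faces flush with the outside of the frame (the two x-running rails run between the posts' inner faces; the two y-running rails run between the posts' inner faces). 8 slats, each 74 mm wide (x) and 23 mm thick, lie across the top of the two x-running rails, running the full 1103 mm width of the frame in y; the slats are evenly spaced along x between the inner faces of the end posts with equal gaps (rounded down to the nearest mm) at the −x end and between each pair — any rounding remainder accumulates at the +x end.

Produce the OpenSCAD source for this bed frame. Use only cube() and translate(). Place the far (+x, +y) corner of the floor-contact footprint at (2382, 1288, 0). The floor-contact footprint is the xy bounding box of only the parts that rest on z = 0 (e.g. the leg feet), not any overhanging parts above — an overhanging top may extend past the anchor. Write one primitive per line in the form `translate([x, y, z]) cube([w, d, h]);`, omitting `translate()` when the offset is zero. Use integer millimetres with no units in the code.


translate([477, 185, 0]) cube([51, 51, 497]);
translate([477, 1237, 0]) cube([51, 51, 497]);
translate([2331, 185, 0]) cube([51, 51, 497]);
translate([2331, 1237, 0]) cube([51, 51, 497]);
translate([528, 185, 247]) cube([1803, 22, 151]);
translate([528, 1266, 247]) cube([1803, 22, 151]);
translate([477, 236, 247]) cube([22, 1001, 151]);
translate([2360, 236, 247]) cube([22, 1001, 151]);
translate([662, 185, 398]) cube([74, 1103, 23]);
translate([870, 185, 398]) cube([74, 1103, 23]);
translate([1078, 185, 398]) cube([74, 1103, 23]);
translate([1286, 185, 398]) cube([74, 1103, 23]);
translate([1494, 185, 398]) cube([74, 1103, 23]);
translate([1702, 185, 398]) cube([74, 1103, 23]);
translate([1910, 185, 398]) cube([74, 1103, 23]);
translate([2118, 185, 398]) cube([74, 1103, 23]);


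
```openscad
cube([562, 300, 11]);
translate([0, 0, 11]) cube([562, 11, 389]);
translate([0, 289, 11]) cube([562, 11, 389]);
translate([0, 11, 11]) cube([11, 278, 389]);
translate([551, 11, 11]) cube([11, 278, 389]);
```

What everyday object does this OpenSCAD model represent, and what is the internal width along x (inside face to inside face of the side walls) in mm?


An open box. The internal width is 540 mm.

A 562×300 base slab with four walls standing on it — an open box. The base is 562 mm wide and the walls are 11 mm thick, so the internal width is 562 − 2 × 11 = 540 mm.


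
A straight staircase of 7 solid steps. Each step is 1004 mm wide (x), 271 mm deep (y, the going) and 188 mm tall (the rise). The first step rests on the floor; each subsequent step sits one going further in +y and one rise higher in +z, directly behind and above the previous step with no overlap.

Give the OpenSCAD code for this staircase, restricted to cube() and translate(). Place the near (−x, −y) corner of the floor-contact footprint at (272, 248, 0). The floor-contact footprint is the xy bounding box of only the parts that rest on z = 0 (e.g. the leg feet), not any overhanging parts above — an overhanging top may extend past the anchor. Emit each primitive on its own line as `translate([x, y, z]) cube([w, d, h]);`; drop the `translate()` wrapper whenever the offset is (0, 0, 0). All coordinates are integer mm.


translate([272, 248, 0]) cube([1004, 271, 188]);
translate([272, 519, 188]) cube([1004, 271, 188]);
translate([272, 790, 376]) cube([1004, 271, 188]);
translate([272, 1061, 564]) cube([1004, 271, 188]);
translate([272, 1332, 752]) cube([1004, 271, 188]);
translate([272, 1603, 940]) cube([1004, 271, 188]);
translate([272, 1874, 1128]) cube([1004, 271, 188]);


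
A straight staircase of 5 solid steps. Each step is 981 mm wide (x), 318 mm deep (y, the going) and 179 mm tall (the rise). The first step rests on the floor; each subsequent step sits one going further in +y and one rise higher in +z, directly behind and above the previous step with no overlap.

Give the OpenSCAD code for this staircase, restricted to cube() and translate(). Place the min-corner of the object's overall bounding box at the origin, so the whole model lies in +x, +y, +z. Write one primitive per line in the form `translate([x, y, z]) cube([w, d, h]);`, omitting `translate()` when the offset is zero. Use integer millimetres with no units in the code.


cube([981, 318, 179]);
translate([0, 318, 179]) cube([981, 318, 179]);
translate([0, 636, 358]) cube([981, 318, 179]);
translate([0, 954, 537]) cube([981, 318, 179]);
translate([0, 1272, 716]) cube([981, 318, 179]);


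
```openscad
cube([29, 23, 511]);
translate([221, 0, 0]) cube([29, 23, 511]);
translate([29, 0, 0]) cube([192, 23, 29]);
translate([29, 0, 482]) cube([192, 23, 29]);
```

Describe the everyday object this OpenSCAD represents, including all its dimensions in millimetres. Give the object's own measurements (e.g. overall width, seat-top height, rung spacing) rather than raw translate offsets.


A rectangular picture frame lying in the x–z plane (depth along y). The opening is 192 mm wide (x) by 453 mm tall (z), surrounded by a border 29 mm wide on all four sides. The frame is 23 mm deep and is made of two full-height vertical stiles with two horizontal rails fitted between them.


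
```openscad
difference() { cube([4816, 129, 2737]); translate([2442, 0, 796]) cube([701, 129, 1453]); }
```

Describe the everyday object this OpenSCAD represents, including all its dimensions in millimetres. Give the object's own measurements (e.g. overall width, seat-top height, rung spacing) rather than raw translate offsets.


A wall 4816 mm long (x), 129 mm thick (y), 2737 mm tall, with a rectangular window opening cut through it. The opening is 701 mm wide and 1453 mm tall; its sill is at z = 796 mm and its near (−x) edge is 2442 mm from the wall's −x end. The opening passes through the full wall thickness.


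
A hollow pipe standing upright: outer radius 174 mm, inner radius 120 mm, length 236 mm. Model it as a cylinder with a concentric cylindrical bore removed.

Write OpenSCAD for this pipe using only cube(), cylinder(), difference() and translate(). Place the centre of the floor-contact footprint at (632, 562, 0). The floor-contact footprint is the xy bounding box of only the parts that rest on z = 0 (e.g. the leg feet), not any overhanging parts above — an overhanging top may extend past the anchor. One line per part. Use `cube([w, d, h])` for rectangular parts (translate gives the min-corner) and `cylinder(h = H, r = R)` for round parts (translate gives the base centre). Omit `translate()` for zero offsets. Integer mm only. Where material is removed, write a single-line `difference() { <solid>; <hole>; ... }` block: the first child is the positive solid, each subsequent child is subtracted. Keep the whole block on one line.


difference() { translate([632, 562, 0]) cylinder(h = 236, r = 174); translate([632, 562, 0]) cylinder(h = 236, r = 120); }


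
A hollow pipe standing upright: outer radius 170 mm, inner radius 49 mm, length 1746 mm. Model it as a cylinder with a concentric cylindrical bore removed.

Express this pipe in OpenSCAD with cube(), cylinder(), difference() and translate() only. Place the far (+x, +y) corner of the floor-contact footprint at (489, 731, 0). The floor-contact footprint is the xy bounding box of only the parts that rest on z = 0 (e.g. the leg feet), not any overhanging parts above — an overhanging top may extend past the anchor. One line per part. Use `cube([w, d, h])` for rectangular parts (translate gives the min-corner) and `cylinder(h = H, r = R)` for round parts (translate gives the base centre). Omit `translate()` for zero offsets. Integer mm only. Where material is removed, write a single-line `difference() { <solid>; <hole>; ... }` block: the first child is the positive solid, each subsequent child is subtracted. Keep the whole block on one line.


difference() { translate([319, 561, 0]) cylinder(h = 1746, r = 170); translate([319, 561, 0]) cylinder(h = 1746, r = 49); }


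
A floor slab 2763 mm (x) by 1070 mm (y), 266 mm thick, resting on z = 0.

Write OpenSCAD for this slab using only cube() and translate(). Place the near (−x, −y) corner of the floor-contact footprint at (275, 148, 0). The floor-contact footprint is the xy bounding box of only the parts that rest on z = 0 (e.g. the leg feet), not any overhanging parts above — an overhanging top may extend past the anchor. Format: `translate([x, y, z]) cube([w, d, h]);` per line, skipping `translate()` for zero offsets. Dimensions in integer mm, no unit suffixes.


translate([275, 148, 0]) cube([2763, 1070, 266]);


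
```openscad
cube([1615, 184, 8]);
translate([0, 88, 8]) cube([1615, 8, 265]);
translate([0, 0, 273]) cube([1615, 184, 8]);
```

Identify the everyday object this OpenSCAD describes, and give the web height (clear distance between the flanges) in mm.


An I-beam. The web height is 265 mm.

Two wide flanges with a thin centred web — an I-beam. Overall 281 mm minus two 8 mm flanges gives a web of 281 − 2·8 = 265 mm.


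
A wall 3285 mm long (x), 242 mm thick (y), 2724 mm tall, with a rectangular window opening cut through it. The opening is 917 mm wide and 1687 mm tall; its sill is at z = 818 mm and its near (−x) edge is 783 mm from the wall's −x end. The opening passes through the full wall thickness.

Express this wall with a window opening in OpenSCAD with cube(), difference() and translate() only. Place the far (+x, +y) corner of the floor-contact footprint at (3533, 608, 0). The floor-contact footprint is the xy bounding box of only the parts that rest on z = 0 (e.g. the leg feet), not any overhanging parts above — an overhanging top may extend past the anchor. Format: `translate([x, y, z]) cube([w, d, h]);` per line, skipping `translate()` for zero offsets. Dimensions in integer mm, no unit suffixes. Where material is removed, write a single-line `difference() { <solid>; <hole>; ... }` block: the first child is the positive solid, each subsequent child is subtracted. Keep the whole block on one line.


difference() { translate([248, 366, 0]) cube([3285, 242, 2724]); translate([1031, 366, 818]) cube([917, 242, 1687]); }


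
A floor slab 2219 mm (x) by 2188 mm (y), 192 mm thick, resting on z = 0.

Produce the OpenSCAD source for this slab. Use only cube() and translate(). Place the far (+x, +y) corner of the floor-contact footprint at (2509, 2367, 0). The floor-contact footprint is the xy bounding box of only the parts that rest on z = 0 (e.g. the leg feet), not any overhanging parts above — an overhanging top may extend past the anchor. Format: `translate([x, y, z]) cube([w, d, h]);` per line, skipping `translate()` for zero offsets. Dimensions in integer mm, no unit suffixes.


translate([290, 179, 0]) cube([2219, 2188, 192]);


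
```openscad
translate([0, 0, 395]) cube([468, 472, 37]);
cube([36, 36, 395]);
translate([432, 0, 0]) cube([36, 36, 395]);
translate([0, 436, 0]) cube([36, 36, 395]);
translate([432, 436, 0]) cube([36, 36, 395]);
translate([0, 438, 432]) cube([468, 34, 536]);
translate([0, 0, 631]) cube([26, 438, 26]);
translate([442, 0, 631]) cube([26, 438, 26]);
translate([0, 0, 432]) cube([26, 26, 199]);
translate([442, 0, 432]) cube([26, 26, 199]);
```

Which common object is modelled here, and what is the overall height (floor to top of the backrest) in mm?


A chair. The overall height is 968 mm.

A slab on four corner posts with a tall panel at the back — a chair. The seat slab sits at z = 395 with thickness 37, and the 536 mm backrest starts at the seat top, so the overall height is 395 + 37 + 536 = 968 mm.


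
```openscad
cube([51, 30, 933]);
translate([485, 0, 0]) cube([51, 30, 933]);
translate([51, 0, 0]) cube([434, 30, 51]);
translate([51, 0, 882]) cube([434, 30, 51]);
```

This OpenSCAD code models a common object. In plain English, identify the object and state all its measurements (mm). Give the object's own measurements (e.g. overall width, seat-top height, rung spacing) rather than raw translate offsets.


A rectangular picture frame lying in the x–z plane (depth along y). The opening is 434 mm wide (x) by 831 mm tall (z), surrounded by a border 51 mm wide on all four sides. The frame is 30 mm deep and is made of two full-height vertical stiles with two horizontal rails fitted between them.


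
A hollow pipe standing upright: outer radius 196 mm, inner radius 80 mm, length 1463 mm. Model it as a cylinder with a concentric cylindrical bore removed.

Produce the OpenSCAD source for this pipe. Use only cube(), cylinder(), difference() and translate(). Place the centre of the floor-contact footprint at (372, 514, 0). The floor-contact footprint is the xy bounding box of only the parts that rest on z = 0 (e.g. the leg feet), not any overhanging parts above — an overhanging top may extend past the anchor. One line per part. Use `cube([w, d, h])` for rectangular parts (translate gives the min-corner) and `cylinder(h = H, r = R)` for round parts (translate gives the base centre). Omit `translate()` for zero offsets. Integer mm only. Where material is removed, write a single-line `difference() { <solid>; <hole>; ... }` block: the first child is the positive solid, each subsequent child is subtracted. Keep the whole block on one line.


difference() { translate([372, 514, 0]) cylinder(h = 1463, r = 196); translate([372, 514, 0]) cylinder(h = 1463, r = 80); }


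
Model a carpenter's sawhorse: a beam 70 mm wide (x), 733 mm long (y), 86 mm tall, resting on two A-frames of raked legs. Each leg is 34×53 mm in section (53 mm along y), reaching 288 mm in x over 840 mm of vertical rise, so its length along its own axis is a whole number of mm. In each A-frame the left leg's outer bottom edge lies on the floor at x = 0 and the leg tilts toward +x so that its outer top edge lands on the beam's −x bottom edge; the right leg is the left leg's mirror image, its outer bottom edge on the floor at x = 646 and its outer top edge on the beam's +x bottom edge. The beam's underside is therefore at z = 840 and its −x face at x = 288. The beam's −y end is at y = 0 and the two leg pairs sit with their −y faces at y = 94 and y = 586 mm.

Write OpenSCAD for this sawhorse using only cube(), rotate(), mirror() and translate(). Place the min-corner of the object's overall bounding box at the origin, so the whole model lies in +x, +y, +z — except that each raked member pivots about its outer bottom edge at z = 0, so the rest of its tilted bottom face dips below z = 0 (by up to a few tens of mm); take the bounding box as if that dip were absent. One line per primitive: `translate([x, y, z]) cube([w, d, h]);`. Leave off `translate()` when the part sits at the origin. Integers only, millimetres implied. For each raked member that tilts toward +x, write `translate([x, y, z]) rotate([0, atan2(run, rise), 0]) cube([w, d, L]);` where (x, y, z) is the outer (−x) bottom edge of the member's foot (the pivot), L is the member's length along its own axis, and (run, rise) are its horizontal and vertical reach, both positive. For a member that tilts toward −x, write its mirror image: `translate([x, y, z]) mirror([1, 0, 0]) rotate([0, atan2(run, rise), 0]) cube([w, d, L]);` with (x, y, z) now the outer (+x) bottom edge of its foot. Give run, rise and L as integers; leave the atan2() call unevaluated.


// leg length = √(288² + 840²) = 888
// right-leg outer foot x = 2·288 + 70 = 646
// beam min-corner = (288, 0, 840)
translate([288, 0, 840]) cube([70, 733, 86]);
translate([0, 94, 0]) rotate([0, atan2(288, 840), 0]) cube([34, 53, 888]);
translate([646, 94, 0]) mirror([1, 0, 0]) rotate([0, atan2(288, 840), 0]) cube([34, 53, 888]);
translate([0, 586, 0]) rotate([0, atan2(288, 840), 0]) cube([34, 53, 888]);
translate([646, 586, 0]) mirror([1, 0, 0]) rotate([0, atan2(288, 840), 0]) cube([34, 53, 888]);


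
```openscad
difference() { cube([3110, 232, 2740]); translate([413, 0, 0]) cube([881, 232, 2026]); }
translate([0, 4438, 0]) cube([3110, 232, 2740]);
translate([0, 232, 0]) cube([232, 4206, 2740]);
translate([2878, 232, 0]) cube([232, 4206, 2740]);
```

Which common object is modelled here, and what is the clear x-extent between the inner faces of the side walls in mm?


A single room. The interior width is 2646 mm.

Four walls enclosing a rectangle with a door in the front wall — a room. Outside width 3110 minus two 232 mm walls gives 2646 mm.


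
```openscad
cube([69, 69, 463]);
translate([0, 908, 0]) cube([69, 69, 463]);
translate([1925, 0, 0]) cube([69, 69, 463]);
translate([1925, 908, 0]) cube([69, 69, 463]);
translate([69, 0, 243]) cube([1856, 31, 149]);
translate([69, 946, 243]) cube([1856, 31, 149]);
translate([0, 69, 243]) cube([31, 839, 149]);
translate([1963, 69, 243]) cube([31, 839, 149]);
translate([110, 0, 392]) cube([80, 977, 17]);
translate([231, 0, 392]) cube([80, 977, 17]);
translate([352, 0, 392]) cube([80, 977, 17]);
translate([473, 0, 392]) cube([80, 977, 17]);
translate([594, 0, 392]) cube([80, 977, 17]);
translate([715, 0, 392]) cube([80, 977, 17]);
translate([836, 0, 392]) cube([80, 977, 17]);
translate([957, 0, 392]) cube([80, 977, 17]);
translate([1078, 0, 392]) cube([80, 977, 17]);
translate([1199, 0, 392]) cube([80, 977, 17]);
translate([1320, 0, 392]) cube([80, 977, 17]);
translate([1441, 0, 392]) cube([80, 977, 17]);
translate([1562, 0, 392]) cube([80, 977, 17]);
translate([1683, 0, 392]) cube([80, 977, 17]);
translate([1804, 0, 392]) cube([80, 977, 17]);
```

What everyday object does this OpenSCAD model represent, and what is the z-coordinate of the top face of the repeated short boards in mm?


A bed frame. The slat-top height is 409 mm.

Four posts, four rails, and a row of slats — a bed frame. Slats sit on the rails at z = 243 + 149 = 392; with slat thickness 17, the top is 409 mm.


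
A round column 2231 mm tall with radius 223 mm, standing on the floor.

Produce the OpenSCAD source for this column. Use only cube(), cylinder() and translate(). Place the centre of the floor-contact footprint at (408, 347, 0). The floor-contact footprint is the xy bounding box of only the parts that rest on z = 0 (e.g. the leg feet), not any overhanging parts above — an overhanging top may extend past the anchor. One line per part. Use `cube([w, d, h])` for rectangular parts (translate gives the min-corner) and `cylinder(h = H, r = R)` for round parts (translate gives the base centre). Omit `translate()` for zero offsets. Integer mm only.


translate([408, 347, 0]) cylinder(h = 2231, r = 223);


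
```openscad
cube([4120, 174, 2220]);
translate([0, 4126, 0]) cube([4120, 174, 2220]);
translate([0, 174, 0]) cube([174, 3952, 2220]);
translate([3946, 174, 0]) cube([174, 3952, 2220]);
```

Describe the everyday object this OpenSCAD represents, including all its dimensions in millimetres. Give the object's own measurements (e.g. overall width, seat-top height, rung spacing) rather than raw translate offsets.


The wall frame of a small rectangular building: four walls, each 2220 mm tall and 174 mm thick, enclosing a footprint 4120 mm (x) by 4300 mm (y) outside-to-outside, with no floor or roof. The front and back walls (the −y and +y sides) span the full width; the two side walls fit between them.


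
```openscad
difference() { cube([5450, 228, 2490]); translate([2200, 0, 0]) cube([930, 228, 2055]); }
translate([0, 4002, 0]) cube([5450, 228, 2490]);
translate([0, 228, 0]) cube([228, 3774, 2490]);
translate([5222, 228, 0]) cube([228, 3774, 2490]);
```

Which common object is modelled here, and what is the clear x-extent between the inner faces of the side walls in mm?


A single room. The interior width is 4994 mm.

Four walls enclosing a rectangle with a door in the front wall — a room. Outside width 5450 minus two 228 mm walls gives 4994 mm.


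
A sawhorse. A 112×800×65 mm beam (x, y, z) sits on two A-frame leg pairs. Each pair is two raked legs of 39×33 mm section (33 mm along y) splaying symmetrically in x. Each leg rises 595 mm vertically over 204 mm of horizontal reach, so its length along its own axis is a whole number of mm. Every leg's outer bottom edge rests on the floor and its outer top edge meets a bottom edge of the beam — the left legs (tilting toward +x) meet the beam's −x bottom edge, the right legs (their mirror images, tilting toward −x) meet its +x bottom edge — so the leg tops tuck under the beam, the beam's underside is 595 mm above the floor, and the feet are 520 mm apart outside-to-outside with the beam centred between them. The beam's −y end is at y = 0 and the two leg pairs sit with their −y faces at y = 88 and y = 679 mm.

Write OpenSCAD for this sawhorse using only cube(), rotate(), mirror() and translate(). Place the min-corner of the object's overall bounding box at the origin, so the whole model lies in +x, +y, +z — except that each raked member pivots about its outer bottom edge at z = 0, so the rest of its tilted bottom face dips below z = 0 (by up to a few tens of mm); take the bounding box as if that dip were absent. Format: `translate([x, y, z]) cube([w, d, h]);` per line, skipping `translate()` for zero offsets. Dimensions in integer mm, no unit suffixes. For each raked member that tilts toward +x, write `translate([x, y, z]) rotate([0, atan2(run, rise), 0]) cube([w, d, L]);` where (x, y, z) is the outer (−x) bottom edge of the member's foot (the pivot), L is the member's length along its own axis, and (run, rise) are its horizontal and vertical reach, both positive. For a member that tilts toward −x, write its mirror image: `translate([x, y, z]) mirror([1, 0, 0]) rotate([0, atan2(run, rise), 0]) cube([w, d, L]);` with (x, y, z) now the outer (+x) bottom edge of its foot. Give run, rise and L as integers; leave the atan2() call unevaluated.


// leg length = √(204² + 595²) = 629
// right-leg outer foot x = 2·204 + 112 = 520
// beam min-corner = (204, 0, 595)
translate([204, 0, 595]) cube([112, 800, 65]);
translate([0, 88, 0]) rotate([0, atan2(204, 595), 0]) cube([39, 33, 629]);
translate([520, 88, 0]) mirror([1, 0, 0]) rotate([0, atan2(204, 595), 0]) cube([39, 33, 629]);
translate([0, 679, 0]) rotate([0, atan2(204, 595), 0]) cube([39, 33, 629]);
translate([520, 679, 0]) mirror([1, 0, 0]) rotate([0, atan2(204, 595), 0]) cube([39, 33, 629]);


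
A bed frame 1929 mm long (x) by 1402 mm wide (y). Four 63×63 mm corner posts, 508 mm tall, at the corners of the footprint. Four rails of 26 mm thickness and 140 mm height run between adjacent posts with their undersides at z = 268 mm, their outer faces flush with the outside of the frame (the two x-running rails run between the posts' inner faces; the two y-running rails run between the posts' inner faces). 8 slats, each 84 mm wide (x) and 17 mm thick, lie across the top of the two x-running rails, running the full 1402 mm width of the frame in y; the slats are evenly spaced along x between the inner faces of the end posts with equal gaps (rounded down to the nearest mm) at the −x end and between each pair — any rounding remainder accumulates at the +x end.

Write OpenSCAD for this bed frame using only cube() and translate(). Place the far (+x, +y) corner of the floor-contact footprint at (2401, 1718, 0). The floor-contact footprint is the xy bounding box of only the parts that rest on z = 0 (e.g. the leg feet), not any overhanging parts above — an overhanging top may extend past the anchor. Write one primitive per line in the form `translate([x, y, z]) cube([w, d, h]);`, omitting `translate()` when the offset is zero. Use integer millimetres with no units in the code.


translate([472, 316, 0]) cube([63, 63, 508]);
translate([472, 1655, 0]) cube([63, 63, 508]);
translate([2338, 316, 0]) cube([63, 63, 508]);
translate([2338, 1655, 0]) cube([63, 63, 508]);
translate([535, 316, 268]) cube([1803, 26, 140]);
translate([535, 1692, 268]) cube([1803, 26, 140]);
translate([472, 379, 268]) cube([26, 1276, 140]);
translate([2375, 379, 268]) cube([26, 1276, 140]);
translate([660, 316, 408]) cube([84, 1402, 17]);
translate([869, 316, 408]) cube([84, 1402, 17]);
translate([1078, 316, 408]) cube([84, 1402, 17]);
translate([1287, 316, 408]) cube([84, 1402, 17]);
translate([1496, 316, 408]) cube([84, 1402, 17]);
translate([1705, 316, 408]) cube([84, 1402, 17]);
translate([1914, 316, 408]) cube([84, 1402, 17]);
translate([2123, 316, 408]) cube([84, 1402, 17]);


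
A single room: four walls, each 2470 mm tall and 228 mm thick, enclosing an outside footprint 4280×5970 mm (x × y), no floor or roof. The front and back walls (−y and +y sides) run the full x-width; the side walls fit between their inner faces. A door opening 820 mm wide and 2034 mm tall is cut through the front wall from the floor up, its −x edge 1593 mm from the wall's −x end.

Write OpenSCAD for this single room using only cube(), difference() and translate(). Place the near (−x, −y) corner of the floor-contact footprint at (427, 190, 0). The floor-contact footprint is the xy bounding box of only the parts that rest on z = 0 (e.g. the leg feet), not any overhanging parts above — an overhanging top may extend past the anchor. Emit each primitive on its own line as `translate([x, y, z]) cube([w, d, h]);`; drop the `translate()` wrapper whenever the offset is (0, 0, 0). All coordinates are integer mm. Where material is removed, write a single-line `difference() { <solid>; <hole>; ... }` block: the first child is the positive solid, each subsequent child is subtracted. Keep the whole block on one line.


difference() { translate([427, 190, 0]) cube([4280, 228, 2470]); translate([2020, 190, 0]) cube([820, 228, 2034]); }
translate([427, 5932, 0]) cube([4280, 228, 2470]);
translate([427, 418, 0]) cube([228, 5514, 2470]);
translate([4479, 418, 0]) cube([228, 5514, 2470]);


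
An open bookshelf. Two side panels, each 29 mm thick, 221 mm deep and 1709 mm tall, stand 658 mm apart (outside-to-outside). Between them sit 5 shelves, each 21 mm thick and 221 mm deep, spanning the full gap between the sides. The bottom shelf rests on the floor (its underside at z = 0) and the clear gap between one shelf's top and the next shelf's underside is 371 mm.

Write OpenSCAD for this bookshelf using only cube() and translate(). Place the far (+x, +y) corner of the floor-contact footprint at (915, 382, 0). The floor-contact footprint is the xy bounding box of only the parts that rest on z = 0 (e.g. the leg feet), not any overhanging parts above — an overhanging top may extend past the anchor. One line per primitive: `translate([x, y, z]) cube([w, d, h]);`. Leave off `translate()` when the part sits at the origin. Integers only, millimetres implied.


translate([257, 161, 0]) cube([29, 221, 1709]);
translate([886, 161, 0]) cube([29, 221, 1709]);
translate([286, 161, 0]) cube([600, 221, 21]);
translate([286, 161, 392]) cube([600, 221, 21]);
translate([286, 161, 784]) cube([600, 221, 21]);
translate([286, 161, 1176]) cube([600, 221, 21]);
translate([286, 161, 1568]) cube([600, 221, 21]);


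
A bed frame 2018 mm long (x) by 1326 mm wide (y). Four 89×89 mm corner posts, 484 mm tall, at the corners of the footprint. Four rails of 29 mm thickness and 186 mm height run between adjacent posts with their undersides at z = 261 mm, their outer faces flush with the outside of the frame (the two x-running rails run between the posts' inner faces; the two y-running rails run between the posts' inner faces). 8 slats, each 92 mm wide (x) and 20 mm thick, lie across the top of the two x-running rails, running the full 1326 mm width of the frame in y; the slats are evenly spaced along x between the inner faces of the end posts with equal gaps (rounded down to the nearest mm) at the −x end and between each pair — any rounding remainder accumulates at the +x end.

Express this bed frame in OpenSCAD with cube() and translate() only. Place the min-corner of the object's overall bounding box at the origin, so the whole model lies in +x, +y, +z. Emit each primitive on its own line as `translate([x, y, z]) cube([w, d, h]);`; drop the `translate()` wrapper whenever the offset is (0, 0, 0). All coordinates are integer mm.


cube([89, 89, 484]);
translate([0, 1237, 0]) cube([89, 89, 484]);
translate([1929, 0, 0]) cube([89, 89, 484]);
translate([1929, 1237, 0]) cube([89, 89, 484]);
translate([89, 0, 261]) cube([1840, 29, 186]);
translate([89, 1297, 261]) cube([1840, 29, 186]);
translate([0, 89, 261]) cube([29, 1148, 186]);
translate([1989, 89, 261]) cube([29, 1148, 186]);
translate([211, 0, 447]) cube([92, 1326, 20]);
translate([425, 0, 447]) cube([92, 1326, 20]);
translate([639, 0, 447]) cube([92, 1326, 20]);
translate([853, 0, 447]) cube([92, 1326, 20]);
translate([1067, 0, 447]) cube([92, 1326, 20]);
translate([1281, 0, 447]) cube([92, 1326, 20]);
translate([1495, 0, 447]) cube([92, 1326, 20]);
translate([1709, 0, 447]) cube([92, 1326, 20]);


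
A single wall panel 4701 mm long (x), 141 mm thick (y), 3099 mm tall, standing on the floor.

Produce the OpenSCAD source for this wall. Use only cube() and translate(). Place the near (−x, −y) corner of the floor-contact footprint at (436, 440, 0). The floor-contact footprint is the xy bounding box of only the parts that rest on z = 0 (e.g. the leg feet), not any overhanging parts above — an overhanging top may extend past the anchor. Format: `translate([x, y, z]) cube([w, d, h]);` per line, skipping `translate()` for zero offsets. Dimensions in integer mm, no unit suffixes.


translate([436, 440, 0]) cube([4701, 141, 3099]);


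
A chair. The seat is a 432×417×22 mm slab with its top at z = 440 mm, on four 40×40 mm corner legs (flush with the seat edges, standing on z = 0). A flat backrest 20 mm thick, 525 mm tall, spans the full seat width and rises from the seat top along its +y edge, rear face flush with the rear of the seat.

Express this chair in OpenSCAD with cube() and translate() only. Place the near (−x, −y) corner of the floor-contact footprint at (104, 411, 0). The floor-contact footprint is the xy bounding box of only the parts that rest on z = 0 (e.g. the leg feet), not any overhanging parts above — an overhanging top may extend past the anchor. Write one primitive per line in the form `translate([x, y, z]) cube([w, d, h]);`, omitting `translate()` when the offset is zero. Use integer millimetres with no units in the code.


translate([104, 411, 418]) cube([432, 417, 22]);
translate([104, 411, 0]) cube([40, 40, 418]);
translate([496, 411, 0]) cube([40, 40, 418]);
translate([104, 788, 0]) cube([40, 40, 418]);
translate([496, 788, 0]) cube([40, 40, 418]);
translate([104, 808, 440]) cube([432, 20, 525]);


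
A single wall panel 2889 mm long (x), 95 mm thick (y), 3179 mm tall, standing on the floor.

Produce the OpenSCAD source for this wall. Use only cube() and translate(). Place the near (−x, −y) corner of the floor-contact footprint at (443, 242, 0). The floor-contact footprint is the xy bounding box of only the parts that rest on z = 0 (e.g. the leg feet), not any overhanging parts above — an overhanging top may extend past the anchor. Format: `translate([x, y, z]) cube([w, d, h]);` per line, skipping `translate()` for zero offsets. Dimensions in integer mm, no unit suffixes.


translate([443, 242, 0]) cube([2889, 95, 3179]);


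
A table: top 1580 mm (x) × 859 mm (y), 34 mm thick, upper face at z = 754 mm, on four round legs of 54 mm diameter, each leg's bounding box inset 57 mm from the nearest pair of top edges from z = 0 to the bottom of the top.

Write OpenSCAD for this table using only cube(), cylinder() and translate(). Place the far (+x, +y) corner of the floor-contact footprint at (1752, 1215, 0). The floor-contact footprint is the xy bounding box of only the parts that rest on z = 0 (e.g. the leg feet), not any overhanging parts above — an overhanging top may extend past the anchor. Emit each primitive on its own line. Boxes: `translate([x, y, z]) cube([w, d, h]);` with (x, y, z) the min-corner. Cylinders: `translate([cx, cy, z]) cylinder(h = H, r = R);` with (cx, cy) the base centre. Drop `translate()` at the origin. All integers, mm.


translate([229, 413, 720]) cube([1580, 859, 34]);
translate([313, 497, 0]) cylinder(h = 720, r = 27);
translate([1725, 497, 0]) cylinder(h = 720, r = 27);
translate([313, 1188, 0]) cylinder(h = 720, r = 27);
translate([1725, 1188, 0]) cylinder(h = 720, r = 27);


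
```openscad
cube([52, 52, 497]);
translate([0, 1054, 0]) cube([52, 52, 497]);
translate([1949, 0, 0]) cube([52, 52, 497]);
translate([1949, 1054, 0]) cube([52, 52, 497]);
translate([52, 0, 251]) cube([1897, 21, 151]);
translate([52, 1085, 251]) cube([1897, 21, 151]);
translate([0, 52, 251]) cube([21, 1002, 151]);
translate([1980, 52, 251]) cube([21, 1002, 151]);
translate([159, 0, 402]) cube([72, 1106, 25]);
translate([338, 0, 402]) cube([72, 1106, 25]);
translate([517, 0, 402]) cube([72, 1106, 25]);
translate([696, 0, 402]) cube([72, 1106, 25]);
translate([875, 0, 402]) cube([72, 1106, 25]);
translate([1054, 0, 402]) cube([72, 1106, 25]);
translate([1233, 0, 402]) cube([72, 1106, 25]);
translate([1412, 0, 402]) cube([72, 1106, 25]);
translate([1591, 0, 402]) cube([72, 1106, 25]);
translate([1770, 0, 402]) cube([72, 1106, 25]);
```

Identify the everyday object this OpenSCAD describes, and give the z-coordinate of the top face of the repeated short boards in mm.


A bed frame. The slat-top height is 427 mm.

Four posts, four rails, and a row of slats — a bed frame. Slats sit on the rails at z = 251 + 151 = 402; with slat thickness 25, the top is 427 mm.


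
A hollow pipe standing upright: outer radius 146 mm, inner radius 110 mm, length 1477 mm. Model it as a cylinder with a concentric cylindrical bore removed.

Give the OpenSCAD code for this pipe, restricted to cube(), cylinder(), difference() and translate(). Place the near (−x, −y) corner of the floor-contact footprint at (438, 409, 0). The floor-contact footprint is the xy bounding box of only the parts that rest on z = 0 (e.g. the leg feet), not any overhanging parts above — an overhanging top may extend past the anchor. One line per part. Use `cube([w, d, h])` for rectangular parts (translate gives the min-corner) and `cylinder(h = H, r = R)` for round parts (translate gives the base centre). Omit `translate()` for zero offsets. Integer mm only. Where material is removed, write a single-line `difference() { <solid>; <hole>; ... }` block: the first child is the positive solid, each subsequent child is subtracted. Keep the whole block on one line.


difference() { translate([584, 555, 0]) cylinder(h = 1477, r = 146); translate([584, 555, 0]) cylinder(h = 1477, r = 110); }


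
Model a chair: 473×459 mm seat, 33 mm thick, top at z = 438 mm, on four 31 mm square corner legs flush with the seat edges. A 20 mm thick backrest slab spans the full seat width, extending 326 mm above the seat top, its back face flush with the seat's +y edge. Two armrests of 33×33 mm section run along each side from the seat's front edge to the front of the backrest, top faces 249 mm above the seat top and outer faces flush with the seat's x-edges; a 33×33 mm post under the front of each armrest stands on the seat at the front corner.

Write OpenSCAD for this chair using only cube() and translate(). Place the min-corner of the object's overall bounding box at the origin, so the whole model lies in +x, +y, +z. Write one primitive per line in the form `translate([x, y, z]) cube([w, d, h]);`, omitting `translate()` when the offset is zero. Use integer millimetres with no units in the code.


translate([0, 0, 405]) cube([473, 459, 33]);
cube([31, 31, 405]);
translate([442, 0, 0]) cube([31, 31, 405]);
translate([0, 428, 0]) cube([31, 31, 405]);
translate([442, 428, 0]) cube([31, 31, 405]);
translate([0, 439, 438]) cube([473, 20, 326]);
translate([0, 0, 654]) cube([33, 439, 33]);
translate([440, 0, 654]) cube([33, 439, 33]);
translate([0, 0, 438]) cube([33, 33, 216]);
translate([440, 0, 438]) cube([33, 33, 216]);


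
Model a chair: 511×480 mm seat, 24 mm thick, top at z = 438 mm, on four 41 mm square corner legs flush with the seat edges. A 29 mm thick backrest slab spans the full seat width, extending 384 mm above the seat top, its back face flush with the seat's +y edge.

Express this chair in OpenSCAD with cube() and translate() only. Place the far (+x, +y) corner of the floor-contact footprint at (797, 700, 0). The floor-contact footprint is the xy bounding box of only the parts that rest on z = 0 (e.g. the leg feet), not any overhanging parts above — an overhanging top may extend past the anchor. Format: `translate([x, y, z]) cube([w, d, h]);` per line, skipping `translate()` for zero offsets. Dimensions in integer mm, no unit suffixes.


translate([286, 220, 414]) cube([511, 480, 24]);
translate([286, 220, 0]) cube([41, 41, 414]);
translate([756, 220, 0]) cube([41, 41, 414]);
translate([286, 659, 0]) cube([41, 41, 414]);
translate([756, 659, 0]) cube([41, 41, 414]);
translate([286, 671, 438]) cube([511, 29, 384]);


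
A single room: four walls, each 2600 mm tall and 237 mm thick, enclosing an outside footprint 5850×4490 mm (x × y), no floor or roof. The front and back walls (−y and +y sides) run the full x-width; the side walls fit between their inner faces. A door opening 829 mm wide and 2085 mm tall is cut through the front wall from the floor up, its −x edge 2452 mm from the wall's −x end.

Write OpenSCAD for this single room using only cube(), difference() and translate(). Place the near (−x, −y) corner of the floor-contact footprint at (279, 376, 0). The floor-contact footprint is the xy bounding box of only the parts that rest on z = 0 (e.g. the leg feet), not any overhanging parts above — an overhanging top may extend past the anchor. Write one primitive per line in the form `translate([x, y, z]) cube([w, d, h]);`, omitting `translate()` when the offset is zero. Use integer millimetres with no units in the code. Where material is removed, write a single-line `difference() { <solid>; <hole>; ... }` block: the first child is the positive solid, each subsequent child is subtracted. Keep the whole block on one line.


difference() { translate([279, 376, 0]) cube([5850, 237, 2600]); translate([2731, 376, 0]) cube([829, 237, 2085]); }
translate([279, 4629, 0]) cube([5850, 237, 2600]);
translate([279, 613, 0]) cube([237, 4016, 2600]);
translate([5892, 613, 0]) cube([237, 4016, 2600]);
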